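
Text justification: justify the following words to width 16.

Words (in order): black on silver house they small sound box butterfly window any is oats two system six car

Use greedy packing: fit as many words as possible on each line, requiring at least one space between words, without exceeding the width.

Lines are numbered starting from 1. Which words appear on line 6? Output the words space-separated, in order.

Answer: system six car

Derivation:
Line 1: ['black', 'on', 'silver'] (min_width=15, slack=1)
Line 2: ['house', 'they', 'small'] (min_width=16, slack=0)
Line 3: ['sound', 'box'] (min_width=9, slack=7)
Line 4: ['butterfly', 'window'] (min_width=16, slack=0)
Line 5: ['any', 'is', 'oats', 'two'] (min_width=15, slack=1)
Line 6: ['system', 'six', 'car'] (min_width=14, slack=2)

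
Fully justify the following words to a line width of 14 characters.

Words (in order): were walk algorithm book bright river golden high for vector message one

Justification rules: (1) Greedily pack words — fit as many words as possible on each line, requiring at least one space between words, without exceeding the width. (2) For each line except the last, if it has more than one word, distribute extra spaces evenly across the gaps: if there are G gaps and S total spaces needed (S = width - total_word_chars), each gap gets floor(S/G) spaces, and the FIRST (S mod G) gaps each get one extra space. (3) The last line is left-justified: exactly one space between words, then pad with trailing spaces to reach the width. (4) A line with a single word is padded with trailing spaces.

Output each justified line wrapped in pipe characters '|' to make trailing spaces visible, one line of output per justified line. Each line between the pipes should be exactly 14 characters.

Answer: |were      walk|
|algorithm book|
|bright   river|
|golden    high|
|for     vector|
|message one   |

Derivation:
Line 1: ['were', 'walk'] (min_width=9, slack=5)
Line 2: ['algorithm', 'book'] (min_width=14, slack=0)
Line 3: ['bright', 'river'] (min_width=12, slack=2)
Line 4: ['golden', 'high'] (min_width=11, slack=3)
Line 5: ['for', 'vector'] (min_width=10, slack=4)
Line 6: ['message', 'one'] (min_width=11, slack=3)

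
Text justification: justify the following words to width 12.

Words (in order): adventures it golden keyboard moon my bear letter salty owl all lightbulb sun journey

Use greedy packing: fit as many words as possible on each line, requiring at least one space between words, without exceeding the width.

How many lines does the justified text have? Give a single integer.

Answer: 8

Derivation:
Line 1: ['adventures'] (min_width=10, slack=2)
Line 2: ['it', 'golden'] (min_width=9, slack=3)
Line 3: ['keyboard'] (min_width=8, slack=4)
Line 4: ['moon', 'my', 'bear'] (min_width=12, slack=0)
Line 5: ['letter', 'salty'] (min_width=12, slack=0)
Line 6: ['owl', 'all'] (min_width=7, slack=5)
Line 7: ['lightbulb'] (min_width=9, slack=3)
Line 8: ['sun', 'journey'] (min_width=11, slack=1)
Total lines: 8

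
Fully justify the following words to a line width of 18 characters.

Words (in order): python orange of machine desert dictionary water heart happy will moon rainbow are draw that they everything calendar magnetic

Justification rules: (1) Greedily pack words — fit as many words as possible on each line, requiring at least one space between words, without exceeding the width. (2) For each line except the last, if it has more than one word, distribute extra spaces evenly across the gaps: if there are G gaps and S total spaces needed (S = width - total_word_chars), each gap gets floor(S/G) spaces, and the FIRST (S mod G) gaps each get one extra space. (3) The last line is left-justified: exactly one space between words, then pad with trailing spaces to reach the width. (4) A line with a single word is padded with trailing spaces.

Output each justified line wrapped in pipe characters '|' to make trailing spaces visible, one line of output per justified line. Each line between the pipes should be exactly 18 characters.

Answer: |python  orange  of|
|machine     desert|
|dictionary   water|
|heart  happy  will|
|moon  rainbow  are|
|draw   that   they|
|everything        |
|calendar magnetic |

Derivation:
Line 1: ['python', 'orange', 'of'] (min_width=16, slack=2)
Line 2: ['machine', 'desert'] (min_width=14, slack=4)
Line 3: ['dictionary', 'water'] (min_width=16, slack=2)
Line 4: ['heart', 'happy', 'will'] (min_width=16, slack=2)
Line 5: ['moon', 'rainbow', 'are'] (min_width=16, slack=2)
Line 6: ['draw', 'that', 'they'] (min_width=14, slack=4)
Line 7: ['everything'] (min_width=10, slack=8)
Line 8: ['calendar', 'magnetic'] (min_width=17, slack=1)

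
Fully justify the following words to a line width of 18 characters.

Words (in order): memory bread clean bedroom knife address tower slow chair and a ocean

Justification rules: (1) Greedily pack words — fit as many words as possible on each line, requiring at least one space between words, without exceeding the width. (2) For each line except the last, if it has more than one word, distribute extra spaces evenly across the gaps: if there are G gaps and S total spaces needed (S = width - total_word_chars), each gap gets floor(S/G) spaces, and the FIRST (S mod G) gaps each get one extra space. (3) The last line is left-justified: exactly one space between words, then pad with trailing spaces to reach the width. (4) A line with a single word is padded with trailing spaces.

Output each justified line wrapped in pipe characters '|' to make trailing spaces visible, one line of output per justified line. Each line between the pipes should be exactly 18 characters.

Answer: |memory bread clean|
|bedroom      knife|
|address tower slow|
|chair and a ocean |

Derivation:
Line 1: ['memory', 'bread', 'clean'] (min_width=18, slack=0)
Line 2: ['bedroom', 'knife'] (min_width=13, slack=5)
Line 3: ['address', 'tower', 'slow'] (min_width=18, slack=0)
Line 4: ['chair', 'and', 'a', 'ocean'] (min_width=17, slack=1)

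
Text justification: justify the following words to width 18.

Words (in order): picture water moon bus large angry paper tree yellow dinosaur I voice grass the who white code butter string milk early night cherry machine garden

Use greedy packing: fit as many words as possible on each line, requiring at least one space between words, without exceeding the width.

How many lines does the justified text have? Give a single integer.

Line 1: ['picture', 'water', 'moon'] (min_width=18, slack=0)
Line 2: ['bus', 'large', 'angry'] (min_width=15, slack=3)
Line 3: ['paper', 'tree', 'yellow'] (min_width=17, slack=1)
Line 4: ['dinosaur', 'I', 'voice'] (min_width=16, slack=2)
Line 5: ['grass', 'the', 'who'] (min_width=13, slack=5)
Line 6: ['white', 'code', 'butter'] (min_width=17, slack=1)
Line 7: ['string', 'milk', 'early'] (min_width=17, slack=1)
Line 8: ['night', 'cherry'] (min_width=12, slack=6)
Line 9: ['machine', 'garden'] (min_width=14, slack=4)
Total lines: 9

Answer: 9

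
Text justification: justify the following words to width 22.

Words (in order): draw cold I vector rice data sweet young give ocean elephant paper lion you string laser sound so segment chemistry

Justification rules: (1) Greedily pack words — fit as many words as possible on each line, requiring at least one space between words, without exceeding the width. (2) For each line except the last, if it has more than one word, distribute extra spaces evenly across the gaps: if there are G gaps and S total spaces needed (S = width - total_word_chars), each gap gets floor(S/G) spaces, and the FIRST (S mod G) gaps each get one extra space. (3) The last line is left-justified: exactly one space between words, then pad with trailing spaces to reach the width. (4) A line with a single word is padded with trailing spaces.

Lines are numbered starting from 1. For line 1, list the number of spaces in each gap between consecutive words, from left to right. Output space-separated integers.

Line 1: ['draw', 'cold', 'I', 'vector'] (min_width=18, slack=4)
Line 2: ['rice', 'data', 'sweet', 'young'] (min_width=21, slack=1)
Line 3: ['give', 'ocean', 'elephant'] (min_width=19, slack=3)
Line 4: ['paper', 'lion', 'you', 'string'] (min_width=21, slack=1)
Line 5: ['laser', 'sound', 'so', 'segment'] (min_width=22, slack=0)
Line 6: ['chemistry'] (min_width=9, slack=13)

Answer: 3 2 2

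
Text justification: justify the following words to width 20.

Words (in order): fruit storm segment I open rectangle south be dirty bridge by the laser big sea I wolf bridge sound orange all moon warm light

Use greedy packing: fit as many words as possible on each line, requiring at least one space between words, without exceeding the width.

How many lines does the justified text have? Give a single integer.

Line 1: ['fruit', 'storm', 'segment'] (min_width=19, slack=1)
Line 2: ['I', 'open', 'rectangle'] (min_width=16, slack=4)
Line 3: ['south', 'be', 'dirty'] (min_width=14, slack=6)
Line 4: ['bridge', 'by', 'the', 'laser'] (min_width=19, slack=1)
Line 5: ['big', 'sea', 'I', 'wolf'] (min_width=14, slack=6)
Line 6: ['bridge', 'sound', 'orange'] (min_width=19, slack=1)
Line 7: ['all', 'moon', 'warm', 'light'] (min_width=19, slack=1)
Total lines: 7

Answer: 7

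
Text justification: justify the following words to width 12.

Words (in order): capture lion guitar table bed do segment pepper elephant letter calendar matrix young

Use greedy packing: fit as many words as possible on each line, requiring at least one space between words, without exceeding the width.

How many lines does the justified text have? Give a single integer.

Answer: 9

Derivation:
Line 1: ['capture', 'lion'] (min_width=12, slack=0)
Line 2: ['guitar', 'table'] (min_width=12, slack=0)
Line 3: ['bed', 'do'] (min_width=6, slack=6)
Line 4: ['segment'] (min_width=7, slack=5)
Line 5: ['pepper'] (min_width=6, slack=6)
Line 6: ['elephant'] (min_width=8, slack=4)
Line 7: ['letter'] (min_width=6, slack=6)
Line 8: ['calendar'] (min_width=8, slack=4)
Line 9: ['matrix', 'young'] (min_width=12, slack=0)
Total lines: 9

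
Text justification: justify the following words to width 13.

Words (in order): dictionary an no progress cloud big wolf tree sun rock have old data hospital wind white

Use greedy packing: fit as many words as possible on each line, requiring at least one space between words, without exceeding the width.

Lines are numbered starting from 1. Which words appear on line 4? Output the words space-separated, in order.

Line 1: ['dictionary', 'an'] (min_width=13, slack=0)
Line 2: ['no', 'progress'] (min_width=11, slack=2)
Line 3: ['cloud', 'big'] (min_width=9, slack=4)
Line 4: ['wolf', 'tree', 'sun'] (min_width=13, slack=0)
Line 5: ['rock', 'have', 'old'] (min_width=13, slack=0)
Line 6: ['data', 'hospital'] (min_width=13, slack=0)
Line 7: ['wind', 'white'] (min_width=10, slack=3)

Answer: wolf tree sun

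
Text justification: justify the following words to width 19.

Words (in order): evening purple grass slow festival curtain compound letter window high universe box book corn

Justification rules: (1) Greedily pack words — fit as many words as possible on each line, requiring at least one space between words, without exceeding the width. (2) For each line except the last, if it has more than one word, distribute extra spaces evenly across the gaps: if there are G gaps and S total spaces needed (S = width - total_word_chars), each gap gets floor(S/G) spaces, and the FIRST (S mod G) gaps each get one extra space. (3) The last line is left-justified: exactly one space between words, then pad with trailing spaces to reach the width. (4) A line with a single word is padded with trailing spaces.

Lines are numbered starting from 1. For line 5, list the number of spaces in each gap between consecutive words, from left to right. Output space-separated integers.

Line 1: ['evening', 'purple'] (min_width=14, slack=5)
Line 2: ['grass', 'slow', 'festival'] (min_width=19, slack=0)
Line 3: ['curtain', 'compound'] (min_width=16, slack=3)
Line 4: ['letter', 'window', 'high'] (min_width=18, slack=1)
Line 5: ['universe', 'box', 'book'] (min_width=17, slack=2)
Line 6: ['corn'] (min_width=4, slack=15)

Answer: 2 2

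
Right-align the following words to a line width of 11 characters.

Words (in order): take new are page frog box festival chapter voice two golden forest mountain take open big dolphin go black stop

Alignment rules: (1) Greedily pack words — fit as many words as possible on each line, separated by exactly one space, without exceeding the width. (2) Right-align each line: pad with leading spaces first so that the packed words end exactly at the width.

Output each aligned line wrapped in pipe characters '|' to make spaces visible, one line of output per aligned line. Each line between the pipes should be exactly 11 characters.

Line 1: ['take', 'new'] (min_width=8, slack=3)
Line 2: ['are', 'page'] (min_width=8, slack=3)
Line 3: ['frog', 'box'] (min_width=8, slack=3)
Line 4: ['festival'] (min_width=8, slack=3)
Line 5: ['chapter'] (min_width=7, slack=4)
Line 6: ['voice', 'two'] (min_width=9, slack=2)
Line 7: ['golden'] (min_width=6, slack=5)
Line 8: ['forest'] (min_width=6, slack=5)
Line 9: ['mountain'] (min_width=8, slack=3)
Line 10: ['take', 'open'] (min_width=9, slack=2)
Line 11: ['big', 'dolphin'] (min_width=11, slack=0)
Line 12: ['go', 'black'] (min_width=8, slack=3)
Line 13: ['stop'] (min_width=4, slack=7)

Answer: |   take new|
|   are page|
|   frog box|
|   festival|
|    chapter|
|  voice two|
|     golden|
|     forest|
|   mountain|
|  take open|
|big dolphin|
|   go black|
|       stop|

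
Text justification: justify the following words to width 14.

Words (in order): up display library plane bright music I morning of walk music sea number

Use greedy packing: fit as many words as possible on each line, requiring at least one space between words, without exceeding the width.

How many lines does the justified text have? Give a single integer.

Line 1: ['up', 'display'] (min_width=10, slack=4)
Line 2: ['library', 'plane'] (min_width=13, slack=1)
Line 3: ['bright', 'music', 'I'] (min_width=14, slack=0)
Line 4: ['morning', 'of'] (min_width=10, slack=4)
Line 5: ['walk', 'music', 'sea'] (min_width=14, slack=0)
Line 6: ['number'] (min_width=6, slack=8)
Total lines: 6

Answer: 6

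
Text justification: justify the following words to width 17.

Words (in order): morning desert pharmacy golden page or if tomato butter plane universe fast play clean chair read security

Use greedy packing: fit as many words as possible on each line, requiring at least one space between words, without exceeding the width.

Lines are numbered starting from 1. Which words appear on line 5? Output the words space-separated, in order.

Line 1: ['morning', 'desert'] (min_width=14, slack=3)
Line 2: ['pharmacy', 'golden'] (min_width=15, slack=2)
Line 3: ['page', 'or', 'if', 'tomato'] (min_width=17, slack=0)
Line 4: ['butter', 'plane'] (min_width=12, slack=5)
Line 5: ['universe', 'fast'] (min_width=13, slack=4)
Line 6: ['play', 'clean', 'chair'] (min_width=16, slack=1)
Line 7: ['read', 'security'] (min_width=13, slack=4)

Answer: universe fast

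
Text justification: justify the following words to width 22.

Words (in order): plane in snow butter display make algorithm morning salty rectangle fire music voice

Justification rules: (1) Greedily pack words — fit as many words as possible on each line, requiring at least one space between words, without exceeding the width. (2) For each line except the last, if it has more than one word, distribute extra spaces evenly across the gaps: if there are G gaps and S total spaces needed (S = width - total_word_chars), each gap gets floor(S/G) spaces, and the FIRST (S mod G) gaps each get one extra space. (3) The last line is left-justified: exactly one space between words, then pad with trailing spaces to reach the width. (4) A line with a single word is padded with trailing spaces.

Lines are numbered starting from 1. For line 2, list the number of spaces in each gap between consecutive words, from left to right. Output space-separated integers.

Answer: 1 1

Derivation:
Line 1: ['plane', 'in', 'snow', 'butter'] (min_width=20, slack=2)
Line 2: ['display', 'make', 'algorithm'] (min_width=22, slack=0)
Line 3: ['morning', 'salty'] (min_width=13, slack=9)
Line 4: ['rectangle', 'fire', 'music'] (min_width=20, slack=2)
Line 5: ['voice'] (min_width=5, slack=17)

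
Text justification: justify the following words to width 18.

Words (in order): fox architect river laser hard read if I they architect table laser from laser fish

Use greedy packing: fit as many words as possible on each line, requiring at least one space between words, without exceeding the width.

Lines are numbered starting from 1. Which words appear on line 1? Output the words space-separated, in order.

Line 1: ['fox', 'architect'] (min_width=13, slack=5)
Line 2: ['river', 'laser', 'hard'] (min_width=16, slack=2)
Line 3: ['read', 'if', 'I', 'they'] (min_width=14, slack=4)
Line 4: ['architect', 'table'] (min_width=15, slack=3)
Line 5: ['laser', 'from', 'laser'] (min_width=16, slack=2)
Line 6: ['fish'] (min_width=4, slack=14)

Answer: fox architect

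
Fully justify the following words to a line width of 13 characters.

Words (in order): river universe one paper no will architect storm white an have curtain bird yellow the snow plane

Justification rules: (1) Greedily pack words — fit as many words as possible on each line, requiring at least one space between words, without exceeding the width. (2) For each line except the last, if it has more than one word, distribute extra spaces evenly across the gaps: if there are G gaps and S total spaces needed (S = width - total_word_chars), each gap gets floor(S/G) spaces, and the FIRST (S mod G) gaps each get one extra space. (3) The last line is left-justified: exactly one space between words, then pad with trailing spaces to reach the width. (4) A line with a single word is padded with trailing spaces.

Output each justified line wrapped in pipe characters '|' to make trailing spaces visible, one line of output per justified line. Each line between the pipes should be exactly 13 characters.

Answer: |river        |
|universe  one|
|paper no will|
|architect    |
|storm   white|
|an       have|
|curtain  bird|
|yellow    the|
|snow plane   |

Derivation:
Line 1: ['river'] (min_width=5, slack=8)
Line 2: ['universe', 'one'] (min_width=12, slack=1)
Line 3: ['paper', 'no', 'will'] (min_width=13, slack=0)
Line 4: ['architect'] (min_width=9, slack=4)
Line 5: ['storm', 'white'] (min_width=11, slack=2)
Line 6: ['an', 'have'] (min_width=7, slack=6)
Line 7: ['curtain', 'bird'] (min_width=12, slack=1)
Line 8: ['yellow', 'the'] (min_width=10, slack=3)
Line 9: ['snow', 'plane'] (min_width=10, slack=3)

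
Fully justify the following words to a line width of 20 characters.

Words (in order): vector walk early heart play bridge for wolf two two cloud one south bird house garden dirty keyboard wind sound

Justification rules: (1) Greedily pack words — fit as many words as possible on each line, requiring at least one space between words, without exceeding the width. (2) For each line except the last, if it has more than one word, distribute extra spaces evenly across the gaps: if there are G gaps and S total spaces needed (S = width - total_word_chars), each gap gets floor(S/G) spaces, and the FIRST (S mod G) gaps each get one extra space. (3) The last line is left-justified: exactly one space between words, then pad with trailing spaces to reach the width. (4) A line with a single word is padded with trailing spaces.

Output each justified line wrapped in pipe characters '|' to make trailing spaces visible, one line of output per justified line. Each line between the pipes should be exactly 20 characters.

Answer: |vector   walk  early|
|heart   play  bridge|
|for   wolf  two  two|
|cloud one south bird|
|house  garden  dirty|
|keyboard wind sound |

Derivation:
Line 1: ['vector', 'walk', 'early'] (min_width=17, slack=3)
Line 2: ['heart', 'play', 'bridge'] (min_width=17, slack=3)
Line 3: ['for', 'wolf', 'two', 'two'] (min_width=16, slack=4)
Line 4: ['cloud', 'one', 'south', 'bird'] (min_width=20, slack=0)
Line 5: ['house', 'garden', 'dirty'] (min_width=18, slack=2)
Line 6: ['keyboard', 'wind', 'sound'] (min_width=19, slack=1)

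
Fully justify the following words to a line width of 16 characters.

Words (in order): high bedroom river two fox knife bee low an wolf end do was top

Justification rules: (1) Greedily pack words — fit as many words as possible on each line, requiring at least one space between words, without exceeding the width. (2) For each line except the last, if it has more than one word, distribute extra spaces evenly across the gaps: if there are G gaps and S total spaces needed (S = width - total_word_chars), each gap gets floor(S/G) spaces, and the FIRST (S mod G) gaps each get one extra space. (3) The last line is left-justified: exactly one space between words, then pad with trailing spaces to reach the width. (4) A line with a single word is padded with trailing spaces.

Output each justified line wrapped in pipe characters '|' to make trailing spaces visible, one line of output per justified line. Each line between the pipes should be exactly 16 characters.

Answer: |high     bedroom|
|river   two  fox|
|knife bee low an|
|wolf  end do was|
|top             |

Derivation:
Line 1: ['high', 'bedroom'] (min_width=12, slack=4)
Line 2: ['river', 'two', 'fox'] (min_width=13, slack=3)
Line 3: ['knife', 'bee', 'low', 'an'] (min_width=16, slack=0)
Line 4: ['wolf', 'end', 'do', 'was'] (min_width=15, slack=1)
Line 5: ['top'] (min_width=3, slack=13)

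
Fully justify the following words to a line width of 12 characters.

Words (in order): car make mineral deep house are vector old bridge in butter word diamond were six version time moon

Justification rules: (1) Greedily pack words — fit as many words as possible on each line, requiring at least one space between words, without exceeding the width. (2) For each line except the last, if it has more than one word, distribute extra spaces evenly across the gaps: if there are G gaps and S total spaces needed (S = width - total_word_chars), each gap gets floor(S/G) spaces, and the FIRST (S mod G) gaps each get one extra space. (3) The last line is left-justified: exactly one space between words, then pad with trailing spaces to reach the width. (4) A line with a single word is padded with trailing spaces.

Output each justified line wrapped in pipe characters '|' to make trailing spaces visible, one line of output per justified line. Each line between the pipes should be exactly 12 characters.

Answer: |car     make|
|mineral deep|
|house    are|
|vector   old|
|bridge    in|
|butter  word|
|diamond were|
|six  version|
|time moon   |

Derivation:
Line 1: ['car', 'make'] (min_width=8, slack=4)
Line 2: ['mineral', 'deep'] (min_width=12, slack=0)
Line 3: ['house', 'are'] (min_width=9, slack=3)
Line 4: ['vector', 'old'] (min_width=10, slack=2)
Line 5: ['bridge', 'in'] (min_width=9, slack=3)
Line 6: ['butter', 'word'] (min_width=11, slack=1)
Line 7: ['diamond', 'were'] (min_width=12, slack=0)
Line 8: ['six', 'version'] (min_width=11, slack=1)
Line 9: ['time', 'moon'] (min_width=9, slack=3)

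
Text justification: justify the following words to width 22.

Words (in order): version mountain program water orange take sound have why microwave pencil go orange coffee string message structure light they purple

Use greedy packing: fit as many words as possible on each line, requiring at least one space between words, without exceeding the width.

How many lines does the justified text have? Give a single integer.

Answer: 7

Derivation:
Line 1: ['version', 'mountain'] (min_width=16, slack=6)
Line 2: ['program', 'water', 'orange'] (min_width=20, slack=2)
Line 3: ['take', 'sound', 'have', 'why'] (min_width=19, slack=3)
Line 4: ['microwave', 'pencil', 'go'] (min_width=19, slack=3)
Line 5: ['orange', 'coffee', 'string'] (min_width=20, slack=2)
Line 6: ['message', 'structure'] (min_width=17, slack=5)
Line 7: ['light', 'they', 'purple'] (min_width=17, slack=5)
Total lines: 7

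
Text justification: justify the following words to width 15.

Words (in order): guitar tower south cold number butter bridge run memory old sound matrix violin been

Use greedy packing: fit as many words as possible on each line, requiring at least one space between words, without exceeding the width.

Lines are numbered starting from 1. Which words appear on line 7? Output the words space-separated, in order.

Answer: violin been

Derivation:
Line 1: ['guitar', 'tower'] (min_width=12, slack=3)
Line 2: ['south', 'cold'] (min_width=10, slack=5)
Line 3: ['number', 'butter'] (min_width=13, slack=2)
Line 4: ['bridge', 'run'] (min_width=10, slack=5)
Line 5: ['memory', 'old'] (min_width=10, slack=5)
Line 6: ['sound', 'matrix'] (min_width=12, slack=3)
Line 7: ['violin', 'been'] (min_width=11, slack=4)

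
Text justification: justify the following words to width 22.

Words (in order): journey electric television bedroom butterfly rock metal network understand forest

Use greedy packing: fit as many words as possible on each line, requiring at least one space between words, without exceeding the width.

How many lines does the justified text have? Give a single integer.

Line 1: ['journey', 'electric'] (min_width=16, slack=6)
Line 2: ['television', 'bedroom'] (min_width=18, slack=4)
Line 3: ['butterfly', 'rock', 'metal'] (min_width=20, slack=2)
Line 4: ['network', 'understand'] (min_width=18, slack=4)
Line 5: ['forest'] (min_width=6, slack=16)
Total lines: 5

Answer: 5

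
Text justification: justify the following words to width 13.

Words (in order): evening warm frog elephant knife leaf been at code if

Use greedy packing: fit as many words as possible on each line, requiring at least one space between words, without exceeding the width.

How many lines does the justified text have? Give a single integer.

Answer: 5

Derivation:
Line 1: ['evening', 'warm'] (min_width=12, slack=1)
Line 2: ['frog', 'elephant'] (min_width=13, slack=0)
Line 3: ['knife', 'leaf'] (min_width=10, slack=3)
Line 4: ['been', 'at', 'code'] (min_width=12, slack=1)
Line 5: ['if'] (min_width=2, slack=11)
Total lines: 5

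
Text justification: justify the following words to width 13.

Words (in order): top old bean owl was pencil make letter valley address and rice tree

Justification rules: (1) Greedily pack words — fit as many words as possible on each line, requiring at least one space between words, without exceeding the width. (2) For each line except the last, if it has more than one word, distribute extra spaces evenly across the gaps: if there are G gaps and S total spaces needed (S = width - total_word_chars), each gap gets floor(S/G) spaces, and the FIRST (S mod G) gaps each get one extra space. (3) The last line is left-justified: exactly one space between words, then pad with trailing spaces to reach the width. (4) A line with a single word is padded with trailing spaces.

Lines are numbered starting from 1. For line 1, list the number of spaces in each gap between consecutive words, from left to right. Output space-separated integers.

Line 1: ['top', 'old', 'bean'] (min_width=12, slack=1)
Line 2: ['owl', 'was'] (min_width=7, slack=6)
Line 3: ['pencil', 'make'] (min_width=11, slack=2)
Line 4: ['letter', 'valley'] (min_width=13, slack=0)
Line 5: ['address', 'and'] (min_width=11, slack=2)
Line 6: ['rice', 'tree'] (min_width=9, slack=4)

Answer: 2 1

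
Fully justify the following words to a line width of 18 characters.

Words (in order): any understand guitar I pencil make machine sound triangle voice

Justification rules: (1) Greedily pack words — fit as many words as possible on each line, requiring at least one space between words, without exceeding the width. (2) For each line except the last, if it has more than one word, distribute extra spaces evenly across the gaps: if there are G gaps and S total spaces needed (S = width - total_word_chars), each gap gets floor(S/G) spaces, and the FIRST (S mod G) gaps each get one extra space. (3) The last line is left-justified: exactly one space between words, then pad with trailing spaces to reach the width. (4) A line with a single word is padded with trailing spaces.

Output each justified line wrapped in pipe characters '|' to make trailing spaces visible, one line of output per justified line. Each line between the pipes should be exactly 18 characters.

Line 1: ['any', 'understand'] (min_width=14, slack=4)
Line 2: ['guitar', 'I', 'pencil'] (min_width=15, slack=3)
Line 3: ['make', 'machine', 'sound'] (min_width=18, slack=0)
Line 4: ['triangle', 'voice'] (min_width=14, slack=4)

Answer: |any     understand|
|guitar   I  pencil|
|make machine sound|
|triangle voice    |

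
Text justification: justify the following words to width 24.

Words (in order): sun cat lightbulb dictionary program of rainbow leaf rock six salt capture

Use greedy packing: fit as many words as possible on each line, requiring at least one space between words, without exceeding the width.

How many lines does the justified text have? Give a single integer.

Line 1: ['sun', 'cat', 'lightbulb'] (min_width=17, slack=7)
Line 2: ['dictionary', 'program', 'of'] (min_width=21, slack=3)
Line 3: ['rainbow', 'leaf', 'rock', 'six'] (min_width=21, slack=3)
Line 4: ['salt', 'capture'] (min_width=12, slack=12)
Total lines: 4

Answer: 4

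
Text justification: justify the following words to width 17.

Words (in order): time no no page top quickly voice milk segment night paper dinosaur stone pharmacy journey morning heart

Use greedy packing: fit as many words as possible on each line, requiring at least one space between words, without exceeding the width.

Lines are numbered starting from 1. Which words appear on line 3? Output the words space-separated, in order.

Answer: milk segment

Derivation:
Line 1: ['time', 'no', 'no', 'page'] (min_width=15, slack=2)
Line 2: ['top', 'quickly', 'voice'] (min_width=17, slack=0)
Line 3: ['milk', 'segment'] (min_width=12, slack=5)
Line 4: ['night', 'paper'] (min_width=11, slack=6)
Line 5: ['dinosaur', 'stone'] (min_width=14, slack=3)
Line 6: ['pharmacy', 'journey'] (min_width=16, slack=1)
Line 7: ['morning', 'heart'] (min_width=13, slack=4)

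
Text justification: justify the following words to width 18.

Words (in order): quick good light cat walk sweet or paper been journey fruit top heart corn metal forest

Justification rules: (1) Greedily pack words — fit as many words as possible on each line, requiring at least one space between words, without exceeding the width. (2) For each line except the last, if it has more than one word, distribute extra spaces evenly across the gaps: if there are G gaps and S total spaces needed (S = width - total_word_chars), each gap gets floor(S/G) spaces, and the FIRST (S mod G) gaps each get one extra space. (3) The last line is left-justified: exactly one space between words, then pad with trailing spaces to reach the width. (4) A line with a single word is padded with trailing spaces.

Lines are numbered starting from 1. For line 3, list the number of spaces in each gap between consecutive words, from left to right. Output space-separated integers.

Answer: 1 1

Derivation:
Line 1: ['quick', 'good', 'light'] (min_width=16, slack=2)
Line 2: ['cat', 'walk', 'sweet', 'or'] (min_width=17, slack=1)
Line 3: ['paper', 'been', 'journey'] (min_width=18, slack=0)
Line 4: ['fruit', 'top', 'heart'] (min_width=15, slack=3)
Line 5: ['corn', 'metal', 'forest'] (min_width=17, slack=1)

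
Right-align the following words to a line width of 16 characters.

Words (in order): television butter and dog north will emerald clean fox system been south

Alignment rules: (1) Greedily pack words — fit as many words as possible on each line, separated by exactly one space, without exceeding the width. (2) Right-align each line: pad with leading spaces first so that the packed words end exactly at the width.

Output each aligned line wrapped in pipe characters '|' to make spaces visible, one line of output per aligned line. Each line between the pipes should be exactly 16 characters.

Answer: |      television|
|  butter and dog|
|      north will|
|   emerald clean|
| fox system been|
|           south|

Derivation:
Line 1: ['television'] (min_width=10, slack=6)
Line 2: ['butter', 'and', 'dog'] (min_width=14, slack=2)
Line 3: ['north', 'will'] (min_width=10, slack=6)
Line 4: ['emerald', 'clean'] (min_width=13, slack=3)
Line 5: ['fox', 'system', 'been'] (min_width=15, slack=1)
Line 6: ['south'] (min_width=5, slack=11)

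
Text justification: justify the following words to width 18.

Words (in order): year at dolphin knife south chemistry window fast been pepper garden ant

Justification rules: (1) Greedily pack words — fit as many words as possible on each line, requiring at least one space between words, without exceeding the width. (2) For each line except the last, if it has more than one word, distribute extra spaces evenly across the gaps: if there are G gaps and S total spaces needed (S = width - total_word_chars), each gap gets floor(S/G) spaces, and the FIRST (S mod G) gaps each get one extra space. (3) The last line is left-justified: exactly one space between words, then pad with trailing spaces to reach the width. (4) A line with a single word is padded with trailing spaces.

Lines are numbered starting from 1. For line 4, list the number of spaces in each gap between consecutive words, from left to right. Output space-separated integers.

Answer: 2 2

Derivation:
Line 1: ['year', 'at', 'dolphin'] (min_width=15, slack=3)
Line 2: ['knife', 'south'] (min_width=11, slack=7)
Line 3: ['chemistry', 'window'] (min_width=16, slack=2)
Line 4: ['fast', 'been', 'pepper'] (min_width=16, slack=2)
Line 5: ['garden', 'ant'] (min_width=10, slack=8)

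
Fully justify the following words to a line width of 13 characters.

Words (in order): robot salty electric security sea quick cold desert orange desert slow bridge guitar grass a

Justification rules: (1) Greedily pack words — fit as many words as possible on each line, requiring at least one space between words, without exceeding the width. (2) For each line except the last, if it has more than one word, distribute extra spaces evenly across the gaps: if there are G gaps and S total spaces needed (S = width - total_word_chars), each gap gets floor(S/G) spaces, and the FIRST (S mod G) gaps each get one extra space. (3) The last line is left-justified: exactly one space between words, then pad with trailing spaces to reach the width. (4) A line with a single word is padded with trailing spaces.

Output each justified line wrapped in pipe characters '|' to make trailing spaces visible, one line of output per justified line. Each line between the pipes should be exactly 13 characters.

Line 1: ['robot', 'salty'] (min_width=11, slack=2)
Line 2: ['electric'] (min_width=8, slack=5)
Line 3: ['security', 'sea'] (min_width=12, slack=1)
Line 4: ['quick', 'cold'] (min_width=10, slack=3)
Line 5: ['desert', 'orange'] (min_width=13, slack=0)
Line 6: ['desert', 'slow'] (min_width=11, slack=2)
Line 7: ['bridge', 'guitar'] (min_width=13, slack=0)
Line 8: ['grass', 'a'] (min_width=7, slack=6)

Answer: |robot   salty|
|electric     |
|security  sea|
|quick    cold|
|desert orange|
|desert   slow|
|bridge guitar|
|grass a      |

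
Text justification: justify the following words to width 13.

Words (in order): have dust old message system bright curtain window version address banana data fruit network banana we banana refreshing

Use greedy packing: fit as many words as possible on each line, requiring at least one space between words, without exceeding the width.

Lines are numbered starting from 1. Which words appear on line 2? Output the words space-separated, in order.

Line 1: ['have', 'dust', 'old'] (min_width=13, slack=0)
Line 2: ['message'] (min_width=7, slack=6)
Line 3: ['system', 'bright'] (min_width=13, slack=0)
Line 4: ['curtain'] (min_width=7, slack=6)
Line 5: ['window'] (min_width=6, slack=7)
Line 6: ['version'] (min_width=7, slack=6)
Line 7: ['address'] (min_width=7, slack=6)
Line 8: ['banana', 'data'] (min_width=11, slack=2)
Line 9: ['fruit', 'network'] (min_width=13, slack=0)
Line 10: ['banana', 'we'] (min_width=9, slack=4)
Line 11: ['banana'] (min_width=6, slack=7)
Line 12: ['refreshing'] (min_width=10, slack=3)

Answer: message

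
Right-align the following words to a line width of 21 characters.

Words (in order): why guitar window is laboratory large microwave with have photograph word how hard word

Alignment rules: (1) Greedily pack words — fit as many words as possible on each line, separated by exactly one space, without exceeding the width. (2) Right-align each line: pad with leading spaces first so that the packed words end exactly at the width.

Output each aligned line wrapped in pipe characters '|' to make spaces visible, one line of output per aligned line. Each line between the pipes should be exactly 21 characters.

Answer: | why guitar window is|
|     laboratory large|
|  microwave with have|
|  photograph word how|
|            hard word|

Derivation:
Line 1: ['why', 'guitar', 'window', 'is'] (min_width=20, slack=1)
Line 2: ['laboratory', 'large'] (min_width=16, slack=5)
Line 3: ['microwave', 'with', 'have'] (min_width=19, slack=2)
Line 4: ['photograph', 'word', 'how'] (min_width=19, slack=2)
Line 5: ['hard', 'word'] (min_width=9, slack=12)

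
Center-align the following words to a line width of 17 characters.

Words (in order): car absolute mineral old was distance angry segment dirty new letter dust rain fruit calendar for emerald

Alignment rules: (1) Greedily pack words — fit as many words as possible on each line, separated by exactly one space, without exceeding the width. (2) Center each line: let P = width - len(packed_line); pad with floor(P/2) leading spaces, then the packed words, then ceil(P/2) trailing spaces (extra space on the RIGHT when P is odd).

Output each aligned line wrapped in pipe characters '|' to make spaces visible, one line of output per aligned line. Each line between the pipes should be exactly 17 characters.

Line 1: ['car', 'absolute'] (min_width=12, slack=5)
Line 2: ['mineral', 'old', 'was'] (min_width=15, slack=2)
Line 3: ['distance', 'angry'] (min_width=14, slack=3)
Line 4: ['segment', 'dirty', 'new'] (min_width=17, slack=0)
Line 5: ['letter', 'dust', 'rain'] (min_width=16, slack=1)
Line 6: ['fruit', 'calendar'] (min_width=14, slack=3)
Line 7: ['for', 'emerald'] (min_width=11, slack=6)

Answer: |  car absolute   |
| mineral old was |
| distance angry  |
|segment dirty new|
|letter dust rain |
| fruit calendar  |
|   for emerald   |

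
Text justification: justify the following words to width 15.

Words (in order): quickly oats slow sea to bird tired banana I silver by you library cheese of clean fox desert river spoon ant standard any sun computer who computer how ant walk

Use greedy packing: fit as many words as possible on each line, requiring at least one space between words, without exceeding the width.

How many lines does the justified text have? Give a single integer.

Answer: 12

Derivation:
Line 1: ['quickly', 'oats'] (min_width=12, slack=3)
Line 2: ['slow', 'sea', 'to'] (min_width=11, slack=4)
Line 3: ['bird', 'tired'] (min_width=10, slack=5)
Line 4: ['banana', 'I', 'silver'] (min_width=15, slack=0)
Line 5: ['by', 'you', 'library'] (min_width=14, slack=1)
Line 6: ['cheese', 'of', 'clean'] (min_width=15, slack=0)
Line 7: ['fox', 'desert'] (min_width=10, slack=5)
Line 8: ['river', 'spoon', 'ant'] (min_width=15, slack=0)
Line 9: ['standard', 'any'] (min_width=12, slack=3)
Line 10: ['sun', 'computer'] (min_width=12, slack=3)
Line 11: ['who', 'computer'] (min_width=12, slack=3)
Line 12: ['how', 'ant', 'walk'] (min_width=12, slack=3)
Total lines: 12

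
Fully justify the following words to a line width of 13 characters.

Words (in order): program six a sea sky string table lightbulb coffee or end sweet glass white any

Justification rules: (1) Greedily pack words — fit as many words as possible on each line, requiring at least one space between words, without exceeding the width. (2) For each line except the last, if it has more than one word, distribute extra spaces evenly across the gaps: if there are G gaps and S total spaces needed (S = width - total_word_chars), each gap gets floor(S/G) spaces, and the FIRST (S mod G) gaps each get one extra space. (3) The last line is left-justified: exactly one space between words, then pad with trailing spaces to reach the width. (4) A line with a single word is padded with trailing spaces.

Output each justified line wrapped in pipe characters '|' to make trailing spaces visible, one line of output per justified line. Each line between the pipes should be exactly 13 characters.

Line 1: ['program', 'six', 'a'] (min_width=13, slack=0)
Line 2: ['sea', 'sky'] (min_width=7, slack=6)
Line 3: ['string', 'table'] (min_width=12, slack=1)
Line 4: ['lightbulb'] (min_width=9, slack=4)
Line 5: ['coffee', 'or', 'end'] (min_width=13, slack=0)
Line 6: ['sweet', 'glass'] (min_width=11, slack=2)
Line 7: ['white', 'any'] (min_width=9, slack=4)

Answer: |program six a|
|sea       sky|
|string  table|
|lightbulb    |
|coffee or end|
|sweet   glass|
|white any    |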